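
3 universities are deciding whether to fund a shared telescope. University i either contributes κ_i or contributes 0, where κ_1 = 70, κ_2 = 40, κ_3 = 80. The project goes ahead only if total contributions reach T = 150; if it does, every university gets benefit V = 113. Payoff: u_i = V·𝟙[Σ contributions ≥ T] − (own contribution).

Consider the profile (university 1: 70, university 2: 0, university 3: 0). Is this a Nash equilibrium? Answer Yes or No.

Total = 70 < 150: not provided.
University 1 (pledges 70, payoff -70): dropping to 0 → total 0, payoff 0. Profitable deviation.

No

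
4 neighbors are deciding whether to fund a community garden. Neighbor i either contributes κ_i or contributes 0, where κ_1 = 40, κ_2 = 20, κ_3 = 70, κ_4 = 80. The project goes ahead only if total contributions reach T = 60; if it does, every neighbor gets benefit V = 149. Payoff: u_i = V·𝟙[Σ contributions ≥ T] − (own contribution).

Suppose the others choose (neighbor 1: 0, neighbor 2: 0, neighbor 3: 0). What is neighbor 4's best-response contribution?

Others' total = 0. Contributing 80 brings total to 80 ≥ 60: gain V − κ_4 = 69.
Best response: 80.

80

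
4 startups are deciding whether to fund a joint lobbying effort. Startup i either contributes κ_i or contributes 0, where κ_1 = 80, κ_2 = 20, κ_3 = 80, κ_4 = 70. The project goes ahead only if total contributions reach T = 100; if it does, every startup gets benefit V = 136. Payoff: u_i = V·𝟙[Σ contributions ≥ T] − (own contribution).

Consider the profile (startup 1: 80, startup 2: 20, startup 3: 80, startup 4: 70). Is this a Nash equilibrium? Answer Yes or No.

Total = 250 ≥ 100: provided.
Startup 1 (pledges 80, payoff 56): dropping to 0 → total 170, payoff 136. Profitable deviation.

No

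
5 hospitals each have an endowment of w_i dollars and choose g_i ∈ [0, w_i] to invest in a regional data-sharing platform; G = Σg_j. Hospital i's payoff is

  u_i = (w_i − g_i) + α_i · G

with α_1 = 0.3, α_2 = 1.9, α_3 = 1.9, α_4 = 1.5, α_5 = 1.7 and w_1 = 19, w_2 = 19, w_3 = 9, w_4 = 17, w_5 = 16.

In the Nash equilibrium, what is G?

61

∂u_i/∂g_i = α_i − 1, so hospital i contributes w_i if α_i > 1, else 0.
α_i > 1 for i ∈ {2, 3, 4, 5}; NE contributions (0, 19, 9, 17, 16), G = 61.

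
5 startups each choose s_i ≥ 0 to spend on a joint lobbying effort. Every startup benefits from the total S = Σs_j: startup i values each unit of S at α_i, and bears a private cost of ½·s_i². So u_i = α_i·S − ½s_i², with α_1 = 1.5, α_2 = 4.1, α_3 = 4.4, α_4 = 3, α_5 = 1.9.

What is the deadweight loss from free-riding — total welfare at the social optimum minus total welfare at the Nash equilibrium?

358.53

Startup i's FOC: ∂u_i/∂s_i = α_i − s_i = 0, so s_i* = α_i.
NE contributions = (1.5, 4.1, 4.4, 3, 1.9); S = 14.9.
W^NE = (Σα)·S − ½Σα_i² = 14.9² − ½·51.03 = 196.495.
Planner sets s_i = Σα_j = 14.9 for every i, so S^SO = 5·14.9 = 74.5.
W^SO = (Σα)·S^SO − ½·5·(Σα)² = (5/2)·14.9² = 555.025.
Deadweight loss = W^SO − W^NE = 358.53.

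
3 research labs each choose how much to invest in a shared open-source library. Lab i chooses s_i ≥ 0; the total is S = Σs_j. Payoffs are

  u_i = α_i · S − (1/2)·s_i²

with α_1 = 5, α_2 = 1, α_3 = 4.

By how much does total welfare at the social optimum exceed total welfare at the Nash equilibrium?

Lab i's FOC: ∂u_i/∂s_i = α_i − s_i = 0, so s_i* = α_i.
NE contributions = (5, 1, 4); S = 10.
W^NE = (Σα)·S − ½Σα_i² = 10² − ½·42 = 79.
Planner sets s_i = Σα_j = 10 for every i, so S^SO = 3·10 = 30.
W^SO = (Σα)·S^SO − ½·3·(Σα)² = (3/2)·10² = 150.
Deadweight loss = W^SO − W^NE = 71.

71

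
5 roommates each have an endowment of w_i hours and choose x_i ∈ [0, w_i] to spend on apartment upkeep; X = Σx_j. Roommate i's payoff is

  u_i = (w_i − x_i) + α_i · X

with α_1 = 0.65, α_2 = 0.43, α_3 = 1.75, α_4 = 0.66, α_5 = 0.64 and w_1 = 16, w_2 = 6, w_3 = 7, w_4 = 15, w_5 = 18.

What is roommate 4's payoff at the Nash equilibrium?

19.62

∂u_i/∂x_i = α_i − 1, so roommate i contributes w_i if α_i > 1, else 0.
α_i > 1 for i ∈ {3}; NE contributions (0, 0, 7, 0, 0), X = 7.
u_4 = (15 − 0) + 0.66·7 = 19.62.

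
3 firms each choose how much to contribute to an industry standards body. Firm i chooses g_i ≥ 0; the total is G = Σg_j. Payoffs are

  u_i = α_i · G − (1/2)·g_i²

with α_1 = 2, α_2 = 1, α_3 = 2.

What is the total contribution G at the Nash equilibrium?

5

Firm i's FOC: ∂u_i/∂g_i = α_i − g_i = 0, so g_i* = α_i.
NE contributions = (2, 1, 2); G = 5.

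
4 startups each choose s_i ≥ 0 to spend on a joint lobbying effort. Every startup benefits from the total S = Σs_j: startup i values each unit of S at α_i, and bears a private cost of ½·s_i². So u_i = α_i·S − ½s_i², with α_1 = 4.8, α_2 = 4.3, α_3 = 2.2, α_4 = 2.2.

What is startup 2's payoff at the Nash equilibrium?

Startup i's FOC: ∂u_i/∂s_i = α_i − s_i = 0, so s_i* = α_i.
NE contributions = (4.8, 4.3, 2.2, 2.2); S = 13.5.
u_2 = α_2·S − ½·(s_2)² = 4.3·13.5 − ½·4.3² = 48.805.

48.805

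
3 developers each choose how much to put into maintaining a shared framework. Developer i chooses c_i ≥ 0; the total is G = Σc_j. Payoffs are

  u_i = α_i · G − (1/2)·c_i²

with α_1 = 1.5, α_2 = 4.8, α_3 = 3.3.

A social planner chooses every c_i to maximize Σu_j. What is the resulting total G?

Planner FOC: ∂(Σu_j)/∂c_i = (Σα_j) − c_i = 0, so c_i^SO = Σα_j = 9.6 for every i; G^SO = 28.8.

28.8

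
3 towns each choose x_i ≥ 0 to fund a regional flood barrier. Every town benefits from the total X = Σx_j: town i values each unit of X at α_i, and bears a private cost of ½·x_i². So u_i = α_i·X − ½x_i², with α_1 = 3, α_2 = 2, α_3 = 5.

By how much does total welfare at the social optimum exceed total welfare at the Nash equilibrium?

69

Town i's FOC: ∂u_i/∂x_i = α_i − x_i = 0, so x_i* = α_i.
NE contributions = (3, 2, 5); X = 10.
W^NE = (Σα)·X − ½Σα_i² = 10² − ½·38 = 81.
Planner sets x_i = Σα_j = 10 for every i, so X^SO = 3·10 = 30.
W^SO = (Σα)·X^SO − ½·3·(Σα)² = (3/2)·10² = 150.
Deadweight loss = W^SO − W^NE = 69.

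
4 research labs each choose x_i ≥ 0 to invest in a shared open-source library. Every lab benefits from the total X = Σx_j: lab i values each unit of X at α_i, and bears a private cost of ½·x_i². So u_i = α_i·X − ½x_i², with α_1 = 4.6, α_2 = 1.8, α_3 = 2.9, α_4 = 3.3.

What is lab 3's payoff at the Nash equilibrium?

Lab i's FOC: ∂u_i/∂x_i = α_i − x_i = 0, so x_i* = α_i.
NE contributions = (4.6, 1.8, 2.9, 3.3); X = 12.6.
u_3 = α_3·X − ½·(x_3)² = 2.9·12.6 − ½·2.9² = 32.335.

32.335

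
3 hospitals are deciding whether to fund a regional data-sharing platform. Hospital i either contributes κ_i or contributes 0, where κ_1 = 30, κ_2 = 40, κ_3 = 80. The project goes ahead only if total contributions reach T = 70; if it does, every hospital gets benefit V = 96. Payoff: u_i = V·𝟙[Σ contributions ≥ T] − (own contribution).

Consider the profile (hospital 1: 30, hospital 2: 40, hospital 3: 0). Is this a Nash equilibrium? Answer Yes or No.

Yes

Total = 70 ≥ 70: provided.
Hospital 1 (pledges 30, payoff 66): dropping to 0 → total 40, payoff 0. No gain.
Hospital 2 (pledges 40, payoff 56): dropping to 0 → total 30, payoff 0. No gain.
Hospital 3 (pledges 0, payoff 96): pledging 80 → total 150, payoff 16. No gain.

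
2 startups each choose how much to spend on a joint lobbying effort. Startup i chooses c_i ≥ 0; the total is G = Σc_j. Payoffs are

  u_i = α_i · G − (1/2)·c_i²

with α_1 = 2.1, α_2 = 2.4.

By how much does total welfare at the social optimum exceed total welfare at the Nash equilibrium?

5.085

Startup i's FOC: ∂u_i/∂c_i = α_i − c_i = 0, so c_i* = α_i.
NE contributions = (2.1, 2.4); G = 4.5.
W^NE = (Σα)·G − ½Σα_i² = 4.5² − ½·10.17 = 15.165.
Planner sets c_i = Σα_j = 4.5 for every i, so G^SO = 2·4.5 = 9.
W^SO = (Σα)·G^SO − ½·2·(Σα)² = (2/2)·4.5² = 20.25.
Deadweight loss = W^SO − W^NE = 5.085.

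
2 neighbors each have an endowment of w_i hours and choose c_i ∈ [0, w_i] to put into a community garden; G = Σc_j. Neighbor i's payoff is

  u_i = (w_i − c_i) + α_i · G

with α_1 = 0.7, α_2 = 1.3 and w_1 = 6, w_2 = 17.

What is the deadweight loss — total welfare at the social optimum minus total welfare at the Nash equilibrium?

6

∂u_i/∂c_i = α_i − 1, so neighbor i contributes w_i if α_i > 1, else 0.
α_i > 1 for i ∈ {2}; NE contributions (0, 17), G = 17.
W^NE = Σw_i − G^NE + (Σα_i)·G^NE = 23 + 1·17 = 40.
Planner: ∂(Σu_j)/∂c_i = Σα_j − 1 = 1 > 0, so everyone contributes w_i; G^SO = 23, W^SO = 23 + 1·23 = 46.
Deadweight loss = 6.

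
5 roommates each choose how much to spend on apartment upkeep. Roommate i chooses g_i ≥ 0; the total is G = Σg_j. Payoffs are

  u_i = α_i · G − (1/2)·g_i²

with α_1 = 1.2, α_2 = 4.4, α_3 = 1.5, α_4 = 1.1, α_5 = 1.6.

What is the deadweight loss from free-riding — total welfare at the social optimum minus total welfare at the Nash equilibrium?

157.47

Roommate i's FOC: ∂u_i/∂g_i = α_i − g_i = 0, so g_i* = α_i.
NE contributions = (1.2, 4.4, 1.5, 1.1, 1.6); G = 9.8.
W^NE = (Σα)·G − ½Σα_i² = 9.8² − ½·26.82 = 82.63.
Planner sets g_i = Σα_j = 9.8 for every i, so G^SO = 5·9.8 = 49.
W^SO = (Σα)·G^SO − ½·5·(Σα)² = (5/2)·9.8² = 240.1.
Deadweight loss = W^SO − W^NE = 157.47.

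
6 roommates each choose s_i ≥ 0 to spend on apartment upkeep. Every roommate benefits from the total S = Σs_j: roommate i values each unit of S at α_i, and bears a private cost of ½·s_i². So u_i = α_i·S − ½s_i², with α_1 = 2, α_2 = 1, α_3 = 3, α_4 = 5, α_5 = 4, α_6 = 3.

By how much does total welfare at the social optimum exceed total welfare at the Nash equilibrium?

680

Roommate i's FOC: ∂u_i/∂s_i = α_i − s_i = 0, so s_i* = α_i.
NE contributions = (2, 1, 3, 5, 4, 3); S = 18.
W^NE = (Σα)·S − ½Σα_i² = 18² − ½·64 = 292.
Planner sets s_i = Σα_j = 18 for every i, so S^SO = 6·18 = 108.
W^SO = (Σα)·S^SO − ½·6·(Σα)² = (6/2)·18² = 972.
Deadweight loss = W^SO − W^NE = 680.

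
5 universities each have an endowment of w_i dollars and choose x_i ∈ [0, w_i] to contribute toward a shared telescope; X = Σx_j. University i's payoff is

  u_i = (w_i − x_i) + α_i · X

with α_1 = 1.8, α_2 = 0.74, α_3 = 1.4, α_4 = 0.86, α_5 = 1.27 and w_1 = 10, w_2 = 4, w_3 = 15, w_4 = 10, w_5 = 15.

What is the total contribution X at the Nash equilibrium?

40

∂u_i/∂x_i = α_i − 1, so university i contributes w_i if α_i > 1, else 0.
α_i > 1 for i ∈ {1, 3, 5}; NE contributions (10, 0, 15, 0, 15), X = 40.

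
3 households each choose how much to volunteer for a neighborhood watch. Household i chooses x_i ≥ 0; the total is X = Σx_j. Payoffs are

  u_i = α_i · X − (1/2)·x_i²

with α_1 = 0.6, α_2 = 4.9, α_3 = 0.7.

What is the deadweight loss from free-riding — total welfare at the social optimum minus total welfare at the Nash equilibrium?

Household i's FOC: ∂u_i/∂x_i = α_i − x_i = 0, so x_i* = α_i.
NE contributions = (0.6, 4.9, 0.7); X = 6.2.
W^NE = (Σα)·X − ½Σα_i² = 6.2² − ½·24.86 = 26.01.
Planner sets x_i = Σα_j = 6.2 for every i, so X^SO = 3·6.2 = 18.6.
W^SO = (Σα)·X^SO − ½·3·(Σα)² = (3/2)·6.2² = 57.66.
Deadweight loss = W^SO − W^NE = 31.65.

31.65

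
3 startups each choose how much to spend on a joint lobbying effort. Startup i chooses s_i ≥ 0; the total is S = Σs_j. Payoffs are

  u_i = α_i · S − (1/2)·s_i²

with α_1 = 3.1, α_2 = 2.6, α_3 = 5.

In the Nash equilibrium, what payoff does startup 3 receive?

41

Startup i's FOC: ∂u_i/∂s_i = α_i − s_i = 0, so s_i* = α_i.
NE contributions = (3.1, 2.6, 5); S = 10.7.
u_3 = α_3·S − ½·(s_3)² = 5·10.7 − ½·5² = 41.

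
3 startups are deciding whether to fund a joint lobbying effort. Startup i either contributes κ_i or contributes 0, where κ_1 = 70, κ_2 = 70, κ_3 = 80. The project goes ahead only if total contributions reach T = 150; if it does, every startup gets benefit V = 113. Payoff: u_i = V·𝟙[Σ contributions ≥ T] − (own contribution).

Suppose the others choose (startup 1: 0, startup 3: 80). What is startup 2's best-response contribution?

Others' total = 80. Contributing 70 brings total to 150 ≥ 150: gain V − κ_2 = 43.
Best response: 70.

70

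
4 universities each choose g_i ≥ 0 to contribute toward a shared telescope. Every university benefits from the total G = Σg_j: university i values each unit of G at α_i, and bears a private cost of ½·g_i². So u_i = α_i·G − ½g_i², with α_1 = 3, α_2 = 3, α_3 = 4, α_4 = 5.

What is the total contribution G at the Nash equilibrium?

University i's FOC: ∂u_i/∂g_i = α_i − g_i = 0, so g_i* = α_i.
NE contributions = (3, 3, 4, 5); G = 15.

15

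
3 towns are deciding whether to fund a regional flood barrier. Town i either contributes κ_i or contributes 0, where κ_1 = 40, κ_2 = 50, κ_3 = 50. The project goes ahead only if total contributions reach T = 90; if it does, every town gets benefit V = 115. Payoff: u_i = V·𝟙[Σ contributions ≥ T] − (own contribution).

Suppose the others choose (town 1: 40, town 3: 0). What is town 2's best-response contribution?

50

Others' total = 40. Contributing 50 brings total to 90 ≥ 90: gain V − κ_2 = 65.
Best response: 50.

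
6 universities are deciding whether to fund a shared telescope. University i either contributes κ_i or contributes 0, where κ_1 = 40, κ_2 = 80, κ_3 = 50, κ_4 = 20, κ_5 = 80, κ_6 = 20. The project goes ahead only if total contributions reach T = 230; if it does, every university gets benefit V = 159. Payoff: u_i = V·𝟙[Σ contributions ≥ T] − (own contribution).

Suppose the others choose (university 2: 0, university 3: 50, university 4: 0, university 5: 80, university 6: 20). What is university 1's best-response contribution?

0

Others' total = 150. Even contributing 40 gives 190 < 230: no benefit either way.
Best response: 0.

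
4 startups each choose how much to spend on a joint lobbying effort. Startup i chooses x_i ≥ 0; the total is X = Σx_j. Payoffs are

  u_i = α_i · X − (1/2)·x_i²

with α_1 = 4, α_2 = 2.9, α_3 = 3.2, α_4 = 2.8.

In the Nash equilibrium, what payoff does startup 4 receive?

Startup i's FOC: ∂u_i/∂x_i = α_i − x_i = 0, so x_i* = α_i.
NE contributions = (4, 2.9, 3.2, 2.8); X = 12.9.
u_4 = α_4·X − ½·(x_4)² = 2.8·12.9 − ½·2.8² = 32.2.

32.2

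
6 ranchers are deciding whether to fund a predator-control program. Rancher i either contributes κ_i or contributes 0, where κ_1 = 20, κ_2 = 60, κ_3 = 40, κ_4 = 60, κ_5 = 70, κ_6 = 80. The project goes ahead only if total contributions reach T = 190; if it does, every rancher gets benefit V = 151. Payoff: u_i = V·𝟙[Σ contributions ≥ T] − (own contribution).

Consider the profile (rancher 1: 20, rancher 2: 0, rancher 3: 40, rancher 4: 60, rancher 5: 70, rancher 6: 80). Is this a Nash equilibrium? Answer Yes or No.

Total = 270 ≥ 190: provided.
Rancher 1 (pledges 20, payoff 131): dropping to 0 → total 250, payoff 151. Profitable deviation.

No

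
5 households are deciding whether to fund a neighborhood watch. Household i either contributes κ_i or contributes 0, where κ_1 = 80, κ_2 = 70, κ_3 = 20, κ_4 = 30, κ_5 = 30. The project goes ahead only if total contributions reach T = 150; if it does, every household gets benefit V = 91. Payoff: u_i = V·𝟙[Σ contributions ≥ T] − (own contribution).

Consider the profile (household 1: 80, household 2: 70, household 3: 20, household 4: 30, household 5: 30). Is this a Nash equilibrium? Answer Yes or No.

Total = 230 ≥ 150: provided.
Household 1 (pledges 80, payoff 11): dropping to 0 → total 150, payoff 91. Profitable deviation.

No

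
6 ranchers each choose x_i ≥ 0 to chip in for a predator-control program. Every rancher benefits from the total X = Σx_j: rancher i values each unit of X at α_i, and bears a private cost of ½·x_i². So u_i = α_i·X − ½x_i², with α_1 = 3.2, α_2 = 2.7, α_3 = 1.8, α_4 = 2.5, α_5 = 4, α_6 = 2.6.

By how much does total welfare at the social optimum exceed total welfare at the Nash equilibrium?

589.37

Rancher i's FOC: ∂u_i/∂x_i = α_i − x_i = 0, so x_i* = α_i.
NE contributions = (3.2, 2.7, 1.8, 2.5, 4, 2.6); X = 16.8.
W^NE = (Σα)·X − ½Σα_i² = 16.8² − ½·49.78 = 257.35.
Planner sets x_i = Σα_j = 16.8 for every i, so X^SO = 6·16.8 = 100.8.
W^SO = (Σα)·X^SO − ½·6·(Σα)² = (6/2)·16.8² = 846.72.
Deadweight loss = W^SO − W^NE = 589.37.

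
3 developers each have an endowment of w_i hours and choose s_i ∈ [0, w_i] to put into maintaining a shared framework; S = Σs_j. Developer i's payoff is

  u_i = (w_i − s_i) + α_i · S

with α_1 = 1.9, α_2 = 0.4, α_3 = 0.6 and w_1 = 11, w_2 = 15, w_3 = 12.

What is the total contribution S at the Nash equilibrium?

∂u_i/∂s_i = α_i − 1, so developer i contributes w_i if α_i > 1, else 0.
α_i > 1 for i ∈ {1}; NE contributions (11, 0, 0), S = 11.

11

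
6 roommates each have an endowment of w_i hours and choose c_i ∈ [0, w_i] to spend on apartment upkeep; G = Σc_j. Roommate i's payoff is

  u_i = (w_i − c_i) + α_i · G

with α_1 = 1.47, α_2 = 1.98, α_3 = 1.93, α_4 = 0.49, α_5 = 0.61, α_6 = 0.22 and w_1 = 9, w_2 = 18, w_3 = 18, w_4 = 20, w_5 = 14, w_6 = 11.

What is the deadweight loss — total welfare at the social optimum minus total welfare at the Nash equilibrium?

256.5

∂u_i/∂c_i = α_i − 1, so roommate i contributes w_i if α_i > 1, else 0.
α_i > 1 for i ∈ {1, 2, 3}; NE contributions (9, 18, 18, 0, 0, 0), G = 45.
W^NE = Σw_i − G^NE + (Σα_i)·G^NE = 90 + 5.7·45 = 346.5.
Planner: ∂(Σu_j)/∂c_i = Σα_j − 1 = 5.7 > 0, so everyone contributes w_i; G^SO = 90, W^SO = 90 + 5.7·90 = 603.
Deadweight loss = 256.5.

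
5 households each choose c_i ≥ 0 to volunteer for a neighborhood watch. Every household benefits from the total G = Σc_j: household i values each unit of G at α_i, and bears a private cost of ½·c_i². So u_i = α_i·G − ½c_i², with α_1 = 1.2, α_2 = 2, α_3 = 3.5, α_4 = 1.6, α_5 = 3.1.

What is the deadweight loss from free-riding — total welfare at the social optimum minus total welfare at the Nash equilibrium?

209.87

Household i's FOC: ∂u_i/∂c_i = α_i − c_i = 0, so c_i* = α_i.
NE contributions = (1.2, 2, 3.5, 1.6, 3.1); G = 11.4.
W^NE = (Σα)·G − ½Σα_i² = 11.4² − ½·29.86 = 115.03.
Planner sets c_i = Σα_j = 11.4 for every i, so G^SO = 5·11.4 = 57.
W^SO = (Σα)·G^SO − ½·5·(Σα)² = (5/2)·11.4² = 324.9.
Deadweight loss = W^SO − W^NE = 209.87.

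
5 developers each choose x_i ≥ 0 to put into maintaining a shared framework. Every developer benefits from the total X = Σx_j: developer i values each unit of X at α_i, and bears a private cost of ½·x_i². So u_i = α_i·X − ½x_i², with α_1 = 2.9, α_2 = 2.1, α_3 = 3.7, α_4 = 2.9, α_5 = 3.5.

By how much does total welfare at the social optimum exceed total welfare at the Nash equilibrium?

Developer i's FOC: ∂u_i/∂x_i = α_i − x_i = 0, so x_i* = α_i.
NE contributions = (2.9, 2.1, 3.7, 2.9, 3.5); X = 15.1.
W^NE = (Σα)·X − ½Σα_i² = 15.1² − ½·47.17 = 204.425.
Planner sets x_i = Σα_j = 15.1 for every i, so X^SO = 5·15.1 = 75.5.
W^SO = (Σα)·X^SO − ½·5·(Σα)² = (5/2)·15.1² = 570.025.
Deadweight loss = W^SO − W^NE = 365.6.

365.6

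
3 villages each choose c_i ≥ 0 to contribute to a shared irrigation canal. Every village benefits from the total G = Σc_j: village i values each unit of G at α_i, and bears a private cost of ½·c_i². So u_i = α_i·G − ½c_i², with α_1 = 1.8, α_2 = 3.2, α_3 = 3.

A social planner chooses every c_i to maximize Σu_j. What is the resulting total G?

Planner FOC: ∂(Σu_j)/∂c_i = (Σα_j) − c_i = 0, so c_i^SO = Σα_j = 8 for every i; G^SO = 24.

24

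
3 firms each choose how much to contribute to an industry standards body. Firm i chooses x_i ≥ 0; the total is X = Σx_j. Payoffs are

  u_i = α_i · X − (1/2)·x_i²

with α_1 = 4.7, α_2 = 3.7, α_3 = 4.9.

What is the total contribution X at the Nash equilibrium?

13.3

Firm i's FOC: ∂u_i/∂x_i = α_i − x_i = 0, so x_i* = α_i.
NE contributions = (4.7, 3.7, 4.9); X = 13.3.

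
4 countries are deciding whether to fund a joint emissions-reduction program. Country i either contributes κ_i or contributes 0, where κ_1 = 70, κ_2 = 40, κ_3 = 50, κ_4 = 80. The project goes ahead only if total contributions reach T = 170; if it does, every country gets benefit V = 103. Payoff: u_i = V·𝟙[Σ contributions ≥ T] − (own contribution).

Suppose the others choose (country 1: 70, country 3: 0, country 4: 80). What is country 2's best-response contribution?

40

Others' total = 150. Contributing 40 brings total to 190 ≥ 170: gain V − κ_2 = 63.
Best response: 40.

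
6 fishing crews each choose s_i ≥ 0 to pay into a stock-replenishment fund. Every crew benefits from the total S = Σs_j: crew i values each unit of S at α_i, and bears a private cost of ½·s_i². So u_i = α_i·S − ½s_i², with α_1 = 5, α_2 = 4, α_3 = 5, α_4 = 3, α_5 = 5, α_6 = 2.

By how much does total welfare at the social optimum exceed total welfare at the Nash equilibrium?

Crew i's FOC: ∂u_i/∂s_i = α_i − s_i = 0, so s_i* = α_i.
NE contributions = (5, 4, 5, 3, 5, 2); S = 24.
W^NE = (Σα)·S − ½Σα_i² = 24² − ½·104 = 524.
Planner sets s_i = Σα_j = 24 for every i, so S^SO = 6·24 = 144.
W^SO = (Σα)·S^SO − ½·6·(Σα)² = (6/2)·24² = 1728.
Deadweight loss = W^SO − W^NE = 1204.

1204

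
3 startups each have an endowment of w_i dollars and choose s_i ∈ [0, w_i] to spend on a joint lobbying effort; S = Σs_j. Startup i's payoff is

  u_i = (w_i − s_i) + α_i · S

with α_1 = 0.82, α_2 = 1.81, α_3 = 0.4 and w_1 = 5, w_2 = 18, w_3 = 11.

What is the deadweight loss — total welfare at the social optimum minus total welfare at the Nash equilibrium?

∂u_i/∂s_i = α_i − 1, so startup i contributes w_i if α_i > 1, else 0.
α_i > 1 for i ∈ {2}; NE contributions (0, 18, 0), S = 18.
W^NE = Σw_i − S^NE + (Σα_i)·S^NE = 34 + 2.03·18 = 70.54.
Planner: ∂(Σu_j)/∂s_i = Σα_j − 1 = 2.03 > 0, so everyone contributes w_i; S^SO = 34, W^SO = 34 + 2.03·34 = 103.02.
Deadweight loss = 32.48.

32.48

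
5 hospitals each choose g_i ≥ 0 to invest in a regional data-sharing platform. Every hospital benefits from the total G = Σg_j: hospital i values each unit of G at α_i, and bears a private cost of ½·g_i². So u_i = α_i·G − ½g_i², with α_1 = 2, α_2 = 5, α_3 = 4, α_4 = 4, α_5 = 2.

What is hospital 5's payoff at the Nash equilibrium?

Hospital i's FOC: ∂u_i/∂g_i = α_i − g_i = 0, so g_i* = α_i.
NE contributions = (2, 5, 4, 4, 2); G = 17.
u_5 = α_5·G − ½·(g_5)² = 2·17 − ½·2² = 32.

32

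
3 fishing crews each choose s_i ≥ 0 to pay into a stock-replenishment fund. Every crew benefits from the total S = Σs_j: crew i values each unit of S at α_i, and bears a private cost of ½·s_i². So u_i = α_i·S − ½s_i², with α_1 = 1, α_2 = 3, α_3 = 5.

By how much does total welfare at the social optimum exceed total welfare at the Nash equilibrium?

58

Crew i's FOC: ∂u_i/∂s_i = α_i − s_i = 0, so s_i* = α_i.
NE contributions = (1, 3, 5); S = 9.
W^NE = (Σα)·S − ½Σα_i² = 9² − ½·35 = 63.5.
Planner sets s_i = Σα_j = 9 for every i, so S^SO = 3·9 = 27.
W^SO = (Σα)·S^SO − ½·3·(Σα)² = (3/2)·9² = 121.5.
Deadweight loss = W^SO − W^NE = 58.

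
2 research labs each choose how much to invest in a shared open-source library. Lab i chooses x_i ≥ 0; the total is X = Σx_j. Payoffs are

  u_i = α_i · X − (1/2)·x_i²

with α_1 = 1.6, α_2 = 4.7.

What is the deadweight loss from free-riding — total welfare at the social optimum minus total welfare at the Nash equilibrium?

12.325

Lab i's FOC: ∂u_i/∂x_i = α_i − x_i = 0, so x_i* = α_i.
NE contributions = (1.6, 4.7); X = 6.3.
W^NE = (Σα)·X − ½Σα_i² = 6.3² − ½·24.65 = 27.365.
Planner sets x_i = Σα_j = 6.3 for every i, so X^SO = 2·6.3 = 12.6.
W^SO = (Σα)·X^SO − ½·2·(Σα)² = (2/2)·6.3² = 39.69.
Deadweight loss = W^SO − W^NE = 12.325.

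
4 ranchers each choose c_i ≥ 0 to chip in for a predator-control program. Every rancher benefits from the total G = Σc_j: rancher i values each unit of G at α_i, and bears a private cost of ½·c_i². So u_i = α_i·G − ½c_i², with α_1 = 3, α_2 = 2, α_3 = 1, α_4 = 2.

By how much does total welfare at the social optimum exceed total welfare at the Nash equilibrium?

73

Rancher i's FOC: ∂u_i/∂c_i = α_i − c_i = 0, so c_i* = α_i.
NE contributions = (3, 2, 1, 2); G = 8.
W^NE = (Σα)·G − ½Σα_i² = 8² − ½·18 = 55.
Planner sets c_i = Σα_j = 8 for every i, so G^SO = 4·8 = 32.
W^SO = (Σα)·G^SO − ½·4·(Σα)² = (4/2)·8² = 128.
Deadweight loss = W^SO − W^NE = 73.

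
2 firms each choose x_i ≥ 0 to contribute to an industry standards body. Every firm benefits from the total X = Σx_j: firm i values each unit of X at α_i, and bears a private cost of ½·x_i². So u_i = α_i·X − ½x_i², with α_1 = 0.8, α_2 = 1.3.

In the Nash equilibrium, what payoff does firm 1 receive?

Firm i's FOC: ∂u_i/∂x_i = α_i − x_i = 0, so x_i* = α_i.
NE contributions = (0.8, 1.3); X = 2.1.
u_1 = α_1·X − ½·(x_1)² = 0.8·2.1 − ½·0.8² = 1.36.

1.36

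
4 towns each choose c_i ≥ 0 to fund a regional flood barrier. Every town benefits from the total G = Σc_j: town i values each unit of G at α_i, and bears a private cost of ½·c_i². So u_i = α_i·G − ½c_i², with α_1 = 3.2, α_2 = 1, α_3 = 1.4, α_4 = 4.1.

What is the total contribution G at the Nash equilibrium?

Town i's FOC: ∂u_i/∂c_i = α_i − c_i = 0, so c_i* = α_i.
NE contributions = (3.2, 1, 1.4, 4.1); G = 9.7.

9.7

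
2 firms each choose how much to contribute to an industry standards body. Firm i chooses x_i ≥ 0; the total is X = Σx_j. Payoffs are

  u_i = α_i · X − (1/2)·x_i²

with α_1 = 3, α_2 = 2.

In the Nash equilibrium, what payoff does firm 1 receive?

Firm i's FOC: ∂u_i/∂x_i = α_i − x_i = 0, so x_i* = α_i.
NE contributions = (3, 2); X = 5.
u_1 = α_1·X − ½·(x_1)² = 3·5 − ½·3² = 10.5.

10.5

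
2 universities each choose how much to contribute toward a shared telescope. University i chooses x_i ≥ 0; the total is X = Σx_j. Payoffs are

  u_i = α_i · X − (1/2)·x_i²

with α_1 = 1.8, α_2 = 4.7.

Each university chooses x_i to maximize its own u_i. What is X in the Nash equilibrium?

University i's FOC: ∂u_i/∂x_i = α_i − x_i = 0, so x_i* = α_i.
NE contributions = (1.8, 4.7); X = 6.5.

6.5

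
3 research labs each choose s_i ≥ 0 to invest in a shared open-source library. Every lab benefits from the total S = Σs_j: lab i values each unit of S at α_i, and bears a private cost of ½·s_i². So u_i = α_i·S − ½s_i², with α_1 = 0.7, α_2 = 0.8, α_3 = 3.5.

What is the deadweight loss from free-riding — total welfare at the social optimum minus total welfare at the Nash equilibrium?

Lab i's FOC: ∂u_i/∂s_i = α_i − s_i = 0, so s_i* = α_i.
NE contributions = (0.7, 0.8, 3.5); S = 5.
W^NE = (Σα)·S − ½Σα_i² = 5² − ½·13.38 = 18.31.
Planner sets s_i = Σα_j = 5 for every i, so S^SO = 3·5 = 15.
W^SO = (Σα)·S^SO − ½·3·(Σα)² = (3/2)·5² = 37.5.
Deadweight loss = W^SO − W^NE = 19.19.

19.19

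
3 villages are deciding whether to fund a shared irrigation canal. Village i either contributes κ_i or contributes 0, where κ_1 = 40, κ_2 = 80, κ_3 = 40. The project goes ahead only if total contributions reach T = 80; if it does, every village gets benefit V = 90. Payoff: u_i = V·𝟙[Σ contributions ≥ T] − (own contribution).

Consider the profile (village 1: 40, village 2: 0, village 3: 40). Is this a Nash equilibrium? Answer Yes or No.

Total = 80 ≥ 80: provided.
Village 1 (pledges 40, payoff 50): dropping to 0 → total 40, payoff 0. No gain.
Village 2 (pledges 0, payoff 90): pledging 80 → total 160, payoff 10. No gain.
Village 3 (pledges 40, payoff 50): dropping to 0 → total 40, payoff 0. No gain.

Yes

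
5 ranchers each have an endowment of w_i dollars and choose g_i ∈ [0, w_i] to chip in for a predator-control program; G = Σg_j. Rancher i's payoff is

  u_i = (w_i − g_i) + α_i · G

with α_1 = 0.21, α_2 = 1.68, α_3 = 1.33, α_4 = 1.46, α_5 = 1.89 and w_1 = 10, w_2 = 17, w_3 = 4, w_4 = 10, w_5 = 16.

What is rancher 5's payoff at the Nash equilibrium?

∂u_i/∂g_i = α_i − 1, so rancher i contributes w_i if α_i > 1, else 0.
α_i > 1 for i ∈ {2, 3, 4, 5}; NE contributions (0, 17, 4, 10, 16), G = 47.
u_5 = (16 − 16) + 1.89·47 = 88.83.

88.83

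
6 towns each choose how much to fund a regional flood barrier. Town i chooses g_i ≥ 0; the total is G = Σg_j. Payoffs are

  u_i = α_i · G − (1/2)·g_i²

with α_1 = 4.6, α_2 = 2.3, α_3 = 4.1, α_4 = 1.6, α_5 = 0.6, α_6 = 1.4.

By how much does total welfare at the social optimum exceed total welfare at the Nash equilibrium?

Town i's FOC: ∂u_i/∂g_i = α_i − g_i = 0, so g_i* = α_i.
NE contributions = (4.6, 2.3, 4.1, 1.6, 0.6, 1.4); G = 14.6.
W^NE = (Σα)·G − ½Σα_i² = 14.6² − ½·48.14 = 189.09.
Planner sets g_i = Σα_j = 14.6 for every i, so G^SO = 6·14.6 = 87.6.
W^SO = (Σα)·G^SO − ½·6·(Σα)² = (6/2)·14.6² = 639.48.
Deadweight loss = W^SO − W^NE = 450.39.

450.39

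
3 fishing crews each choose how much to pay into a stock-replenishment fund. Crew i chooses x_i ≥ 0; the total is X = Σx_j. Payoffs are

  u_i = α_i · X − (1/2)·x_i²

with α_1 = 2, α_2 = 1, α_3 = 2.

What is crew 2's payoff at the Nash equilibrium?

4.5

Crew i's FOC: ∂u_i/∂x_i = α_i − x_i = 0, so x_i* = α_i.
NE contributions = (2, 1, 2); X = 5.
u_2 = α_2·X − ½·(x_2)² = 1·5 − ½·1² = 4.5.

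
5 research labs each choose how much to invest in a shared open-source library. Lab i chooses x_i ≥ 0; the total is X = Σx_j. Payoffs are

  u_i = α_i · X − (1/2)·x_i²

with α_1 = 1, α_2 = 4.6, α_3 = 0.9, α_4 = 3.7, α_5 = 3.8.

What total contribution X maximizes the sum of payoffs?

70

Planner FOC: ∂(Σu_j)/∂x_i = (Σα_j) − x_i = 0, so x_i^SO = Σα_j = 14 for every i; X^SO = 70.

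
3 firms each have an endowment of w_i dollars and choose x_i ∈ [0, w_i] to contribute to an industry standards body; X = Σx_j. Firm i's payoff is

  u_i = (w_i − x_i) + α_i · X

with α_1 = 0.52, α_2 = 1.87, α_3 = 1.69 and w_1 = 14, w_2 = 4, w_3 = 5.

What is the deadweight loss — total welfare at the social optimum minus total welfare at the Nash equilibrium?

∂u_i/∂x_i = α_i − 1, so firm i contributes w_i if α_i > 1, else 0.
α_i > 1 for i ∈ {2, 3}; NE contributions (0, 4, 5), X = 9.
W^NE = Σw_i − X^NE + (Σα_i)·X^NE = 23 + 3.08·9 = 50.72.
Planner: ∂(Σu_j)/∂x_i = Σα_j − 1 = 3.08 > 0, so everyone contributes w_i; X^SO = 23, W^SO = 23 + 3.08·23 = 93.84.
Deadweight loss = 43.12.

43.12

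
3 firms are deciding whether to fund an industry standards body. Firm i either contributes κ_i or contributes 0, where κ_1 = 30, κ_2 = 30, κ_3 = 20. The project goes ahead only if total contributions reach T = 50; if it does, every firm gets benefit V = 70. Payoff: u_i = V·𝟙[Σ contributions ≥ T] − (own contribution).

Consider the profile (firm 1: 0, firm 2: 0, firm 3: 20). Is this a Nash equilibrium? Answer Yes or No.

Total = 20 < 50: not provided.
Firm 1 (pledges 0, payoff 0): pledging 30 → total 50, payoff 40. Profitable deviation.

No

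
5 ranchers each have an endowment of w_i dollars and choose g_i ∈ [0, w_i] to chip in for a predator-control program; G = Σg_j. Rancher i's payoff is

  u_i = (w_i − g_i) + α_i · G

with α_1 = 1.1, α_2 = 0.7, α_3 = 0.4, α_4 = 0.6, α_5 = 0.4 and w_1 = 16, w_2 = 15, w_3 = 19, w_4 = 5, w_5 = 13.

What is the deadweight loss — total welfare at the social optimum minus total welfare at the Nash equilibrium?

∂u_i/∂g_i = α_i − 1, so rancher i contributes w_i if α_i > 1, else 0.
α_i > 1 for i ∈ {1}; NE contributions (16, 0, 0, 0, 0), G = 16.
W^NE = Σw_i − G^NE + (Σα_i)·G^NE = 68 + 2.2·16 = 103.2.
Planner: ∂(Σu_j)/∂g_i = Σα_j − 1 = 2.2 > 0, so everyone contributes w_i; G^SO = 68, W^SO = 68 + 2.2·68 = 217.6.
Deadweight loss = 114.4.

114.4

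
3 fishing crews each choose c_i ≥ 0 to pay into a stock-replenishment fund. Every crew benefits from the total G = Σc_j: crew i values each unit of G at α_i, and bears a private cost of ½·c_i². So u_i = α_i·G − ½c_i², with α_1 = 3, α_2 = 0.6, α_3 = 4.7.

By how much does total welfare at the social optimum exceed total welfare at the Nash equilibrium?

Crew i's FOC: ∂u_i/∂c_i = α_i − c_i = 0, so c_i* = α_i.
NE contributions = (3, 0.6, 4.7); G = 8.3.
W^NE = (Σα)·G − ½Σα_i² = 8.3² − ½·31.45 = 53.165.
Planner sets c_i = Σα_j = 8.3 for every i, so G^SO = 3·8.3 = 24.9.
W^SO = (Σα)·G^SO − ½·3·(Σα)² = (3/2)·8.3² = 103.335.
Deadweight loss = W^SO − W^NE = 50.17.

50.17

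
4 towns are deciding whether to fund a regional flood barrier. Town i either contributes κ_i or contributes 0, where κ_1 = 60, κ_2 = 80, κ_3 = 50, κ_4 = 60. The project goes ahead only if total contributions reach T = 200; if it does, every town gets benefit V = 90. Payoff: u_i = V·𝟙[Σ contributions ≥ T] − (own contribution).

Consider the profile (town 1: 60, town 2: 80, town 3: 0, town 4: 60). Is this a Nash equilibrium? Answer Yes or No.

Total = 200 ≥ 200: provided.
Town 1 (pledges 60, payoff 30): dropping to 0 → total 140, payoff 0. No gain.
Town 2 (pledges 80, payoff 10): dropping to 0 → total 120, payoff 0. No gain.
Town 3 (pledges 0, payoff 90): pledging 50 → total 250, payoff 40. No gain.
Town 4 (pledges 60, payoff 30): dropping to 0 → total 140, payoff 0. No gain.

Yes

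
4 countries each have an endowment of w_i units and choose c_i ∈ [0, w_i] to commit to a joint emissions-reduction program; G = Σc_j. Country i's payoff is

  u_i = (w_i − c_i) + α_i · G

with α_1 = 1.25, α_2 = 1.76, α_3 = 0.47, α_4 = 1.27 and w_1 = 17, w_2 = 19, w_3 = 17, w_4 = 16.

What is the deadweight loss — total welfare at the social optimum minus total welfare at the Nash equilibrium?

∂u_i/∂c_i = α_i − 1, so country i contributes w_i if α_i > 1, else 0.
α_i > 1 for i ∈ {1, 2, 4}; NE contributions (17, 19, 0, 16), G = 52.
W^NE = Σw_i − G^NE + (Σα_i)·G^NE = 69 + 3.75·52 = 264.
Planner: ∂(Σu_j)/∂c_i = Σα_j − 1 = 3.75 > 0, so everyone contributes w_i; G^SO = 69, W^SO = 69 + 3.75·69 = 327.75.
Deadweight loss = 63.75.

63.75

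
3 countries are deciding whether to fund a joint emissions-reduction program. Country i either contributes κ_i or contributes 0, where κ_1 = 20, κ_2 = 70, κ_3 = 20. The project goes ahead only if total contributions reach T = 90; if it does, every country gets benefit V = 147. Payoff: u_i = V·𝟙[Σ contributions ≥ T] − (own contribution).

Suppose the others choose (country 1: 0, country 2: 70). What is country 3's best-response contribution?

20

Others' total = 70. Contributing 20 brings total to 90 ≥ 90: gain V − κ_3 = 127.
Best response: 20.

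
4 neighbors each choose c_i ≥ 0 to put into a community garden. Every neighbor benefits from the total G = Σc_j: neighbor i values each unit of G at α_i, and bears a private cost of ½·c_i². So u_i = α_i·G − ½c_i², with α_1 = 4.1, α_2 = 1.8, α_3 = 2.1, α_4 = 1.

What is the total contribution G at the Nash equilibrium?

Neighbor i's FOC: ∂u_i/∂c_i = α_i − c_i = 0, so c_i* = α_i.
NE contributions = (4.1, 1.8, 2.1, 1); G = 9.

9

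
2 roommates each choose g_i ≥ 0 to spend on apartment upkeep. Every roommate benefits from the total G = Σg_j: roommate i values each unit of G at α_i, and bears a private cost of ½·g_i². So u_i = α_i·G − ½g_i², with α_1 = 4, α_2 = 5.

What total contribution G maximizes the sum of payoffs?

18

Planner FOC: ∂(Σu_j)/∂g_i = (Σα_j) − g_i = 0, so g_i^SO = Σα_j = 9 for every i; G^SO = 18.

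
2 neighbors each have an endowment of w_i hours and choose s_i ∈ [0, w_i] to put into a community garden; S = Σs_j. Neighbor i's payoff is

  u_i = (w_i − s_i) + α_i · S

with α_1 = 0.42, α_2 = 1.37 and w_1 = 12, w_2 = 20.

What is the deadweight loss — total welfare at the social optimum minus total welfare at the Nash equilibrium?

9.48

∂u_i/∂s_i = α_i − 1, so neighbor i contributes w_i if α_i > 1, else 0.
α_i > 1 for i ∈ {2}; NE contributions (0, 20), S = 20.
W^NE = Σw_i − S^NE + (Σα_i)·S^NE = 32 + 0.79·20 = 47.8.
Planner: ∂(Σu_j)/∂s_i = Σα_j − 1 = 0.79 > 0, so everyone contributes w_i; S^SO = 32, W^SO = 32 + 0.79·32 = 57.28.
Deadweight loss = 9.48.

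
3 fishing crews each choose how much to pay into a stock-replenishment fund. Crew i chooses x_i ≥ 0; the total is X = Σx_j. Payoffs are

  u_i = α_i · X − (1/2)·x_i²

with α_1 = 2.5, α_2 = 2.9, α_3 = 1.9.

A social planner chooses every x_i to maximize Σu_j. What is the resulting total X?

Planner FOC: ∂(Σu_j)/∂x_i = (Σα_j) − x_i = 0, so x_i^SO = Σα_j = 7.3 for every i; X^SO = 21.9.

21.9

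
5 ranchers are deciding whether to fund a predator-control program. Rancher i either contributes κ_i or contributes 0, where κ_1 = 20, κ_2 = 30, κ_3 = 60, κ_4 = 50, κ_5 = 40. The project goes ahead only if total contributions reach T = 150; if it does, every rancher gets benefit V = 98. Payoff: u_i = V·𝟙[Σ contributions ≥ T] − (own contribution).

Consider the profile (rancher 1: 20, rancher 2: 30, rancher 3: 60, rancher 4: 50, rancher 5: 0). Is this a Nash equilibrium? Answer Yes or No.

Yes

Total = 160 ≥ 150: provided.
Rancher 1 (pledges 20, payoff 78): dropping to 0 → total 140, payoff 0. No gain.
Rancher 2 (pledges 30, payoff 68): dropping to 0 → total 130, payoff 0. No gain.
Rancher 3 (pledges 60, payoff 38): dropping to 0 → total 100, payoff 0. No gain.
Rancher 4 (pledges 50, payoff 48): dropping to 0 → total 110, payoff 0. No gain.
Rancher 5 (pledges 0, payoff 98): pledging 40 → total 200, payoff 58. No gain.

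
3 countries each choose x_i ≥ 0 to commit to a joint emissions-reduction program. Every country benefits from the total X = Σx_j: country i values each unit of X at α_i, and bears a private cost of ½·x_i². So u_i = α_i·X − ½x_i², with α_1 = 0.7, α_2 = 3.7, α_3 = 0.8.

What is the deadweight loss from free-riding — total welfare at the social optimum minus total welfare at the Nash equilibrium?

20.93

Country i's FOC: ∂u_i/∂x_i = α_i − x_i = 0, so x_i* = α_i.
NE contributions = (0.7, 3.7, 0.8); X = 5.2.
W^NE = (Σα)·X − ½Σα_i² = 5.2² − ½·14.82 = 19.63.
Planner sets x_i = Σα_j = 5.2 for every i, so X^SO = 3·5.2 = 15.6.
W^SO = (Σα)·X^SO − ½·3·(Σα)² = (3/2)·5.2² = 40.56.
Deadweight loss = W^SO − W^NE = 20.93.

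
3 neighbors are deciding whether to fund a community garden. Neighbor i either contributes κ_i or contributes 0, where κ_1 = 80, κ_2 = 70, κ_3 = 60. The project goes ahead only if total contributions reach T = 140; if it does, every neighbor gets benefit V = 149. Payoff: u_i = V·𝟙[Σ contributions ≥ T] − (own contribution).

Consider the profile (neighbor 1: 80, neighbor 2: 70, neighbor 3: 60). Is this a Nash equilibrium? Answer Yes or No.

Total = 210 ≥ 140: provided.
Neighbor 1 (pledges 80, payoff 69): dropping to 0 → total 130, payoff 0. No gain.
Neighbor 2 (pledges 70, payoff 79): dropping to 0 → total 140, payoff 149. Profitable deviation.

No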